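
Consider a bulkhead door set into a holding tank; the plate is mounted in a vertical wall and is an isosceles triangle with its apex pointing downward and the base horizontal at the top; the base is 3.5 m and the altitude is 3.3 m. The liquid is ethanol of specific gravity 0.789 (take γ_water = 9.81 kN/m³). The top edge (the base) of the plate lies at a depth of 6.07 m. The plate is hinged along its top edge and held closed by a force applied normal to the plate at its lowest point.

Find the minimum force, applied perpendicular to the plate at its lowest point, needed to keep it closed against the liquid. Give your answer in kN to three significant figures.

P ≈ 115 kN

γ = 0.789 × 9.81 = 7.74009 kN/m³.
With the apex down, the centroid sits h/3 = 3.3/3 = 1.1 m below the base (the top edge), so the centroid depth is h_c = 6.07 + 1.1 = 7.17 m.
A = ½ × 3.5 × 3.3 = 5.775 m².
Resultant F = γ·h_c·A = 7.74009 × 7.17 × 5.775 = 320.492 kN.
I_c = b·h³/36 = 3.5 × 3.3³/36 = 3.49387 m⁴.
Centre of pressure: y_p = y_c + I_c/(y_c·A) = 7.17 + 3.49387/(7.17 × 5.775) = 7.17 + 0.0843792 = 7.25438 m along the plane.
The resultant acts 1.1 + 0.0843792 = 1.18438 m (along the plate) below the hinge at the top edge, so the moment about the hinge is M = F × 1.18438 = 320.492 × 1.18438 = 379.584 kN·m.
A normal force at the bottom, 3.3 m from the hinge, must supply this moment: P = 379.584/3.3 = 115.025 kN.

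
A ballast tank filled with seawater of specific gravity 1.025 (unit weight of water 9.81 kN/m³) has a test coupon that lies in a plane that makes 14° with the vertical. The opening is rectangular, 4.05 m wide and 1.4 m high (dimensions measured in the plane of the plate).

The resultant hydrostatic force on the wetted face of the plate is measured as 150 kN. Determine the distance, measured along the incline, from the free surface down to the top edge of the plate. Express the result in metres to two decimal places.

γ = 1.025 × 9.81 = 10.05525 kN/m³.
A = 4.05 × 1.4 = 5.67 m².
From F = γ·h_c·A, the centroid depth is h_c = 150/(10.05525 × 5.67) = 2.63097 m.
The plate makes 14° with the vertical, i.e. θ = 90° − 14° = 76° to the horizontal. Measuring y along the incline from the free-surface line, vertical depth h = y·sinθ with sinθ = 0.970296.
Along the incline, y_c = h_c/sinθ = 2.63097/0.970296 = 2.71151 m.
The centroid lies 1.4/2 = 0.7 m below the top edge, so the top edge sits at y_top = 2.71151 − 0.7 = 2.01151 m along the incline.

y_top ≈ 2.01 m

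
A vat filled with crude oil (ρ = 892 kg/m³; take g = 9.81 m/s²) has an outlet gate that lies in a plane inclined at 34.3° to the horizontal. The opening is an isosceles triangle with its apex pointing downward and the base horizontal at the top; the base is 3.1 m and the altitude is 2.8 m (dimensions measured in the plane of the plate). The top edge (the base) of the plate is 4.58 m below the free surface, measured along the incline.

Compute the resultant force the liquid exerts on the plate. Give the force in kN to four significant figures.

F ≈ 118.0 kN

γ = ρg = 892 × 9.81 / 1000 = 8.75052 kN/m³.
Let θ = 34.3° be the plate's angle to the horizontal; measure y along the incline from where the plane meets the free surface. Vertical depth h = y·sinθ with sinθ = 0.563526.
With the apex down, the centroid sits h/3 = 2.8/3 = 0.933333 m below the base (the top edge), so y_c = 4.58 + 0.933333 = 5.51333 m and h_c = 5.51333 × 0.563526 = 3.1069 m.
A = ½ × 3.1 × 2.8 = 4.34 m².
Resultant F = γ·h_c·A = 8.75052 × 3.1069 × 4.34 = 117.992 kN.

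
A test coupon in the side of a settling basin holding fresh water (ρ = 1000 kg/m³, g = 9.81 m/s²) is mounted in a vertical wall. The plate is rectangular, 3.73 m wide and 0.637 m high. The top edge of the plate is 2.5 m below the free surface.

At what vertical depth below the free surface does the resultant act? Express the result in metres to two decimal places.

h_p = 2.83 m

γ = ρg = 1000 × 9.81 = 9810 N/m³ = 9.81 kN/m³.
The centroid lies 0.637/2 = 0.3185 m below the top edge, so the centroid depth is h_c = 2.5 + 0.3185 = 2.8185 m.
A = 3.73 × 0.637 = 2.37601 m².
Resultant F = γ·h_c·A = 9.81 × 2.8185 × 2.37601 = 65.6955 kN.
I_c = b·h³/12 = 3.73 × 0.637³/12 = 0.0803426 m⁴.
Centre of pressure: y_p = y_c + I_c/(y_c·A) = 2.8185 + 0.0803426/(2.8185 × 2.37601) = 2.8185 + 0.0119972 = 2.8305 m along the plane.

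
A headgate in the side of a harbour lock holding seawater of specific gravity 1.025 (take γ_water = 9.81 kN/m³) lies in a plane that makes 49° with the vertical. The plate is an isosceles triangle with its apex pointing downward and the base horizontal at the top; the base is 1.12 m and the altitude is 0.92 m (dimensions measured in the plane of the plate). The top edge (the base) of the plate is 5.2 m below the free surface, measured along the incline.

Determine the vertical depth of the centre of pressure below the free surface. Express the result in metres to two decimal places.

γ = 1.025 × 9.81 = 10.05525 kN/m³.
The plate makes 49° with the vertical, i.e. θ = 90° − 49° = 41° to the horizontal. Measuring y along the incline from the free-surface line, vertical depth h = y·sinθ with sinθ = 0.656059.
With the apex down, the centroid sits h/3 = 0.92/3 = 0.306667 m below the base (the top edge), so y_c = 5.2 + 0.306667 = 5.50667 m and h_c = 5.50667 × 0.656059 = 3.6127 m.
A = ½ × 1.12 × 0.92 = 0.5152 m².
Resultant F = γ·h_c·A = 10.05525 × 3.6127 × 0.5152 = 18.7155 kN.
I_c = b·h³/36 = 1.12 × 0.92³/36 = 0.0242258 m⁴.
Centre of pressure: y_p = y_c + I_c/(y_c·A) = 5.50667 + 0.0242258/(5.50667 × 0.5152) = 5.50667 + 0.00853912 = 5.51521 m along the plane.
Vertically, h_p = y_p·sinθ = 5.51521 × 0.656059 = 3.6183 m.

h_p = 3.62 m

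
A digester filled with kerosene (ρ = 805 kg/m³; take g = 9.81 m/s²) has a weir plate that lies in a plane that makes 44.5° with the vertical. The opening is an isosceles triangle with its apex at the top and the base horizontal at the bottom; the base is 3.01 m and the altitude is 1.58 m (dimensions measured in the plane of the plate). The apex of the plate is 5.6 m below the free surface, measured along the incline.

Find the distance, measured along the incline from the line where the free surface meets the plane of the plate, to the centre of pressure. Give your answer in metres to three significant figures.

y_p = 6.67 m

γ = ρg = 805 × 9.81 / 1000 = 7.89705 kN/m³.
The plate makes 44.5° with the vertical, i.e. θ = 90° − 44.5° = 45.5° to the horizontal. Measuring y along the incline from the free-surface line, vertical depth h = y·sinθ with sinθ = 0.713250.
With the apex up, the centroid sits 2h/3 = 2 × 1.58/3 = 1.05333 m below the apex, so y_c = 5.6 + 1.05333 = 6.65333 m and h_c = 6.65333 × 0.713250 = 4.74549 m.
A = ½ × 3.01 × 1.58 = 2.3779 m².
Resultant F = γ·h_c·A = 7.89705 × 4.74549 × 2.3779 = 89.1127 kN.
I_c = b·h³/36 = 3.01 × 1.58³/36 = 0.329788 m⁴.
Centre of pressure: y_p = y_c + I_c/(y_c·A) = 6.65333 + 0.329788/(6.65333 × 2.3779) = 6.65333 + 0.020845 = 6.67417 m along the plane.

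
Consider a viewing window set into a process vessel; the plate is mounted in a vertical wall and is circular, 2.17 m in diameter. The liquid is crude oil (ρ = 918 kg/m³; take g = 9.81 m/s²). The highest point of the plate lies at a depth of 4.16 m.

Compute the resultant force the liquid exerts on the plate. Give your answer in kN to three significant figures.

F ≈ 175 kN

γ = ρg = 918 × 9.81 / 1000 = 9.00558 kN/m³.
The centroid is at the centre, 1.085 m below the top of the plate, so the centroid depth is h_c = 4.16 + 1.085 = 5.245 m.
A = π(1.085)² = 3.69836 m².
Resultant F = γ·h_c·A = 9.00558 × 5.245 × 3.69836 = 174.689 kN.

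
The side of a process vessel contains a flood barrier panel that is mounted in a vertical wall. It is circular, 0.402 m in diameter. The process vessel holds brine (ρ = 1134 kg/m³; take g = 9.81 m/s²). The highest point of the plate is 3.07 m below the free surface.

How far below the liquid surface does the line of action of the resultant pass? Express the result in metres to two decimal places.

γ = ρg = 1134 × 9.81 / 1000 = 11.12454 kN/m³.
The centroid is at the centre, 0.201 m below the top of the plate, so the centroid depth is h_c = 3.07 + 0.201 = 3.271 m.
A = π(0.201)² = 0.126923 m².
Resultant F = γ·h_c·A = 11.12454 × 3.271 × 0.126923 = 4.61852 kN.
I_c = πr⁴/4 = π × 0.201⁴/4 = 0.00128196 m⁴.
Centre of pressure: y_p = y_c + I_c/(y_c·A) = 3.271 + 0.00128196/(3.271 × 0.126923) = 3.271 + 0.00308783 = 3.27409 m along the plane.

h_p = 3.27 m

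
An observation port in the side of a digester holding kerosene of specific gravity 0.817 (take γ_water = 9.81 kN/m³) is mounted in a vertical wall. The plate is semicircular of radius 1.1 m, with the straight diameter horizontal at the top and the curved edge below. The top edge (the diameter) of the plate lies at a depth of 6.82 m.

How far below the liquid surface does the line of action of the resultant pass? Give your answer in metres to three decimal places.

h_p = 7.298 m

γ = 0.817 × 9.81 = 8.01477 kN/m³.
The centroid of a semicircle lies 4r/(3π) = 0.466854 m from the diameter, here below the top edge, so the centroid depth is h_c = 6.82 + 0.466854 = 7.28685 m.
A = πr²/2 = π × 1.1²/2 = 1.90066 m².
Resultant F = γ·h_c·A = 8.01477 × 7.28685 × 1.90066 = 111.003 kN.
I_c = (π/8 − 8/(9π))·r⁴ = 0.109757 × 1.1⁴ = 0.160695 m⁴.
Centre of pressure: y_p = y_c + I_c/(y_c·A) = 7.28685 + 0.160695/(7.28685 × 1.90066) = 7.28685 + 0.0116027 = 7.29845 m along the plane.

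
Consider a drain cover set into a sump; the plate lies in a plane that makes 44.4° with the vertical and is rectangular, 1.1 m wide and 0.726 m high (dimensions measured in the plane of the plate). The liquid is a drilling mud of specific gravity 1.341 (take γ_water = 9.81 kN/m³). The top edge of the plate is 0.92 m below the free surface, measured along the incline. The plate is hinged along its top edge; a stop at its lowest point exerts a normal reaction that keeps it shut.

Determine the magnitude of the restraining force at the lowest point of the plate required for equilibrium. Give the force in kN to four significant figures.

γ = 1.341 × 9.81 = 13.15521 kN/m³.
The plate makes 44.4° with the vertical, i.e. θ = 90° − 44.4° = 45.6° to the horizontal. Measuring y along the incline from the free-surface line, vertical depth h = y·sinθ with sinθ = 0.714473.
The centroid lies 0.726/2 = 0.363 m below the top edge, so y_c = 0.92 + 0.363 = 1.283 m and h_c = 1.283 × 0.714473 = 0.916669 m.
A = 1.1 × 0.726 = 0.7986 m².
Resultant F = γ·h_c·A = 13.15521 × 0.916669 × 0.7986 = 9.6303 kN.
I_c = b·h³/12 = 1.1 × 0.726³/12 = 0.0350769 m⁴.
Centre of pressure: y_p = y_c + I_c/(y_c·A) = 1.283 + 0.0350769/(1.283 × 0.7986) = 1.283 + 0.0342346 = 1.31723 m along the plane.
The resultant acts 0.363 + 0.0342346 = 0.397235 m (along the plate) below the hinge at the top edge, so the moment about the hinge is M = F × 0.397235 = 9.6303 × 0.397235 = 3.82549 kN·m.
A normal force at the bottom, 0.726 m from the hinge, must supply this moment: P = 3.82549/0.726 = 5.26927 kN.

P ≈ 5.269 kN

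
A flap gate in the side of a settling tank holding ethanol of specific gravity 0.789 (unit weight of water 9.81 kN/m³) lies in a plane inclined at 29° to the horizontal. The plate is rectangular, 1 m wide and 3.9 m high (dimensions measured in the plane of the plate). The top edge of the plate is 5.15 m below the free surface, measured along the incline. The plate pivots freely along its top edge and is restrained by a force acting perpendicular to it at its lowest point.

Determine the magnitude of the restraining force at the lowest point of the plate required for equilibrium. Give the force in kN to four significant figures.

γ = 0.789 × 9.81 = 7.74009 kN/m³.
Let θ = 29° be the plate's angle to the horizontal; measure y along the incline from where the plane meets the free surface. Vertical depth h = y·sinθ with sinθ = 0.484810.
The centroid lies 3.9/2 = 1.95 m below the top edge, so y_c = 5.15 + 1.95 = 7.1 m and h_c = 7.1 × 0.484810 = 3.44215 m.
A = 1 × 3.9 = 3.9 m².
Resultant F = γ·h_c·A = 7.74009 × 3.44215 × 3.9 = 103.906 kN.
I_c = b·h³/12 = 1 × 3.9³/12 = 4.94325 m⁴.
Centre of pressure: y_p = y_c + I_c/(y_c·A) = 7.1 + 4.94325/(7.1 × 3.9) = 7.1 + 0.178521 = 7.27852 m along the plane.
The resultant acts 1.95 + 0.178521 = 2.12852 m (along the plate) below the hinge at the top edge, so the moment about the hinge is M = F × 2.12852 = 103.906 × 2.12852 = 221.166 kN·m.
A normal force at the bottom, 3.9 m from the hinge, must supply this moment: P = 221.166/3.9 = 56.7092 kN.

P ≈ 56.71 kN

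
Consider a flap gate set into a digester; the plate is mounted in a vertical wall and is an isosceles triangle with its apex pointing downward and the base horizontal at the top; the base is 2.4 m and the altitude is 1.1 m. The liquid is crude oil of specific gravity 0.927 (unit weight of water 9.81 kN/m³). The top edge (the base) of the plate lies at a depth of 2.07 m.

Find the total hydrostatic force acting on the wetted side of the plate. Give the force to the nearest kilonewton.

γ = 0.927 × 9.81 = 9.09387 kN/m³.
With the apex down, the centroid sits h/3 = 1.1/3 = 0.366667 m below the base (the top edge), so the centroid depth is h_c = 2.07 + 0.366667 = 2.43667 m.
A = ½ × 2.4 × 1.1 = 1.32 m².
Resultant F = γ·h_c·A = 9.09387 × 2.43667 × 1.32 = 29.2496 kN.

F ≈ 29 kN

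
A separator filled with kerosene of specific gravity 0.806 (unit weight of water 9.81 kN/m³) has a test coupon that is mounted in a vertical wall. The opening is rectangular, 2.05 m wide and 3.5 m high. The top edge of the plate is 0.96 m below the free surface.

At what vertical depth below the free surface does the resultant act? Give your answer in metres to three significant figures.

γ = 0.806 × 9.81 = 7.90686 kN/m³.
The centroid lies 3.5/2 = 1.75 m below the top edge, so the centroid depth is h_c = 0.96 + 1.75 = 2.71 m.
A = 2.05 × 3.5 = 7.175 m².
Resultant F = γ·h_c·A = 7.90686 × 2.71 × 7.175 = 153.743 kN.
I_c = b·h³/12 = 2.05 × 3.5³/12 = 7.32448 m⁴.
Centre of pressure: y_p = y_c + I_c/(y_c·A) = 2.71 + 7.32448/(2.71 × 7.175) = 2.71 + 0.376691 = 3.08669 m along the plane.

h_p = 3.09 m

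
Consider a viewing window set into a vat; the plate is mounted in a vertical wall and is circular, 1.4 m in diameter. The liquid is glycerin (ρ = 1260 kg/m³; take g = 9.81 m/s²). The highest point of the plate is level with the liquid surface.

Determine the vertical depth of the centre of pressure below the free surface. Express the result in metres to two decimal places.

γ = ρg = 1260 × 9.81 / 1000 = 12.3606 kN/m³.
The centroid is at the centre, 0.7 m below the top of the plate, so the centroid depth is h_c = 0.7 m.
A = π(0.7)² = 1.53938 m².
Resultant F = γ·h_c·A = 12.3606 × 0.7 × 1.53938 = 13.3194 kN.
I_c = πr⁴/4 = π × 0.7⁴/4 = 0.188574 m⁴.
Centre of pressure: y_p = y_c + I_c/(y_c·A) = 0.7 + 0.188574/(0.7 × 1.53938) = 0.7 + 0.175 = 0.875 m along the plane.

h_p = 0.88 m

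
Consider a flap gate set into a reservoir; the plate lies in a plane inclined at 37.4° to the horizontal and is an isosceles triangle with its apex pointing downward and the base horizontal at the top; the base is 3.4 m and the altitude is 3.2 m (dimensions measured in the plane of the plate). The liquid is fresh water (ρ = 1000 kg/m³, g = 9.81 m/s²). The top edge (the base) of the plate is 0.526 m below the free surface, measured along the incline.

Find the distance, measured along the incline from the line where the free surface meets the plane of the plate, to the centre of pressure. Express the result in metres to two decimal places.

γ = ρg = 1000 × 9.81 = 9810 N/m³ = 9.81 kN/m³.
Let θ = 37.4° be the plate's angle to the horizontal; measure y along the incline from where the plane meets the free surface. Vertical depth h = y·sinθ with sinθ = 0.607376.
With the apex down, the centroid sits h/3 = 3.2/3 = 1.06667 m below the base (the top edge), so y_c = 0.526 + 1.06667 = 1.59267 m and h_c = 1.59267 × 0.607376 = 0.96735 m.
A = ½ × 3.4 × 3.2 = 5.44 m².
Resultant F = γ·h_c·A = 9.81 × 0.96735 × 5.44 = 51.624 kN.
I_c = b·h³/36 = 3.4 × 3.2³/36 = 3.09476 m⁴.
Centre of pressure: y_p = y_c + I_c/(y_c·A) = 1.59267 + 3.09476/(1.59267 × 5.44) = 1.59267 + 0.357192 = 1.94986 m along the plane.

y_p = 1.95 m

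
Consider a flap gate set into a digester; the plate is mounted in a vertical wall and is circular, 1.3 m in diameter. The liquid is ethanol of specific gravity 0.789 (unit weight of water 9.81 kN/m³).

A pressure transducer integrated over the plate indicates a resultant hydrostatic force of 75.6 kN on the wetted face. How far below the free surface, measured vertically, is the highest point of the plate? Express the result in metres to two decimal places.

γ = 0.789 × 9.81 = 7.74009 kN/m³.
A = π(0.65)² = 1.32732 m².
From F = γ·h_c·A, the centroid depth is h_c = 75.6/(7.74009 × 1.32732) = 7.35868 m.
The centroid is at the centre, 0.65 m below the top of the plate, so the highest point sits at h_top = 7.35868 − 0.65 = 6.70868 m below the surface.

d_top ≈ 6.71 m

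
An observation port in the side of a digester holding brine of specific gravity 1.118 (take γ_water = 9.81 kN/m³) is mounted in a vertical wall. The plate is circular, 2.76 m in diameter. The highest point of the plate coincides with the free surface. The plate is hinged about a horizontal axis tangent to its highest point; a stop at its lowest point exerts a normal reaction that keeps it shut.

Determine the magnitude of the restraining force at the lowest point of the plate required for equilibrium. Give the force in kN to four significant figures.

γ = 1.118 × 9.81 = 10.96758 kN/m³.
The centroid is at the centre, 1.38 m below the top of the plate, so the centroid depth is h_c = 1.38 m.
A = π(1.38)² = 5.98285 m².
Resultant F = γ·h_c·A = 10.96758 × 1.38 × 5.98285 = 90.552 kN.
I_c = πr⁴/4 = π × 1.38⁴/4 = 2.84843 m⁴.
Centre of pressure: y_p = y_c + I_c/(y_c·A) = 1.38 + 2.84843/(1.38 × 5.98285) = 1.38 + 0.344999 = 1.725 m along the plane.
The resultant acts 1.38 + 0.344999 = 1.725 m (along the plate) below the hinge at the top edge, so the moment about the hinge is M = F × 1.725 = 90.552 × 1.725 = 156.202 kN·m.
A normal force at the bottom, 2.76 m from the hinge, must supply this moment: P = 156.202/2.76 = 56.5949 kN.

P ≈ 56.59 kN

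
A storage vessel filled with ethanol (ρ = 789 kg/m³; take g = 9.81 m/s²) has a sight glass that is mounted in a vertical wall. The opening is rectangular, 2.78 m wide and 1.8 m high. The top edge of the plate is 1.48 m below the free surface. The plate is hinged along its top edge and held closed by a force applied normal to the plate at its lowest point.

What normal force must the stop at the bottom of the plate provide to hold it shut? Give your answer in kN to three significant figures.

γ = ρg = 789 × 9.81 / 1000 = 7.74009 kN/m³.
The centroid lies 1.8/2 = 0.9 m below the top edge, so the centroid depth is h_c = 1.48 + 0.9 = 2.38 m.
A = 2.78 × 1.8 = 5.004 m².
Resultant F = γ·h_c·A = 7.74009 × 2.38 × 5.004 = 92.1808 kN.
I_c = b·h³/12 = 2.78 × 1.8³/12 = 1.35108 m⁴.
Centre of pressure: y_p = y_c + I_c/(y_c·A) = 2.38 + 1.35108/(2.38 × 5.004) = 2.38 + 0.113445 = 2.49344 m along the plane.
The resultant acts 0.9 + 0.113445 = 1.01344 m (along the plate) below the hinge at the top edge, so the moment about the hinge is M = F × 1.01344 = 92.1808 × 1.01344 = 93.4197 kN·m.
A normal force at the bottom, 1.8 m from the hinge, must supply this moment: P = 93.4197/1.8 = 51.8998 kN.

P ≈ 51.9 kN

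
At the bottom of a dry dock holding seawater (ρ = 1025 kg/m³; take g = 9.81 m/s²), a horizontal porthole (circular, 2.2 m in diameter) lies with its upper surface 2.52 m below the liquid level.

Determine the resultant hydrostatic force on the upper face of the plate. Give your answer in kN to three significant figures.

γ = ρg = 1025 × 9.81 / 1000 = 10.05525 kN/m³.
The plate is horizontal, so pressure is uniform at p = γ·h = 10.05525 × 2.52 = 25.3392 kN/m².
A = π(1.1)² = 3.80133 m².
F = p·A = 25.3392 × 3.80133 = 96.3227 kN.

F ≈ 96.3 kN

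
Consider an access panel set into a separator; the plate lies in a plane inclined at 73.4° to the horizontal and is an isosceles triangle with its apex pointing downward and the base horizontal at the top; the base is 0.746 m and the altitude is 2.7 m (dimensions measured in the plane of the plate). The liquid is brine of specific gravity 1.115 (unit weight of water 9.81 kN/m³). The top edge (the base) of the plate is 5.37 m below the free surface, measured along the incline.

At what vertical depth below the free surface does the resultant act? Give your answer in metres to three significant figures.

h_p = 6.07 m

γ = 1.115 × 9.81 = 10.93815 kN/m³.
Let θ = 73.4° be the plate's angle to the horizontal; measure y along the incline from where the plane meets the free surface. Vertical depth h = y·sinθ with sinθ = 0.958323.
With the apex down, the centroid sits h/3 = 2.7/3 = 0.9 m below the base (the top edge), so y_c = 5.37 + 0.9 = 6.27 m and h_c = 6.27 × 0.958323 = 6.00869 m.
A = ½ × 0.746 × 2.7 = 1.0071 m².
Resultant F = γ·h_c·A = 10.93815 × 6.00869 × 1.0071 = 66.1906 kN.
I_c = b·h³/36 = 0.746 × 2.7³/36 = 0.407876 m⁴.
Centre of pressure: y_p = y_c + I_c/(y_c·A) = 6.27 + 0.407876/(6.27 × 1.0071) = 6.27 + 0.0645934 = 6.33459 m along the plane.
Vertically, h_p = y_p·sinθ = 6.33459 × 0.958323 = 6.07058 m.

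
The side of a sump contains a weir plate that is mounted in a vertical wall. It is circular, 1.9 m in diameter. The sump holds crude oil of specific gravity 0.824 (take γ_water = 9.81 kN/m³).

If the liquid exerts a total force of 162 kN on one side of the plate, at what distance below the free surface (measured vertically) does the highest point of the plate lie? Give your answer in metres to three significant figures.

γ = 0.824 × 9.81 = 8.08344 kN/m³.
A = π(0.95)² = 2.83529 m².
From F = γ·h_c·A, the centroid depth is h_c = 162/(8.08344 × 2.83529) = 7.0684 m.
The centroid is at the centre, 0.95 m below the top of the plate, so the highest point sits at h_top = 7.0684 − 0.95 = 6.1184 m below the surface.

d_top ≈ 6.12 m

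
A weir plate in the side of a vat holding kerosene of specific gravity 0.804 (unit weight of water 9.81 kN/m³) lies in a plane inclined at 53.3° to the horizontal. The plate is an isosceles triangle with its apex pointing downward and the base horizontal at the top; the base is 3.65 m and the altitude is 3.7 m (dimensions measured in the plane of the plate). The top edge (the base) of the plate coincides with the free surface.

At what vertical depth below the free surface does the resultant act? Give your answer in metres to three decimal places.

h_p = 1.483 m

γ = 0.804 × 9.81 = 7.88724 kN/m³.
Let θ = 53.3° be the plate's angle to the horizontal; measure y along the incline from where the plane meets the free surface. Vertical depth h = y·sinθ with sinθ = 0.801776.
With the apex down, the centroid sits h/3 = 3.7/3 = 1.23333 m below the base (the top edge), so y_c = 1.23333 m and h_c = 1.23333 × 0.801776 = 0.988854 m.
A = ½ × 3.65 × 3.7 = 6.7525 m².
Resultant F = γ·h_c·A = 7.88724 × 0.988854 × 6.7525 = 52.665 kN.
I_c = b·h³/36 = 3.65 × 3.7³/36 = 5.13565 m⁴.
Centre of pressure: y_p = y_c + I_c/(y_c·A) = 1.23333 + 5.13565/(1.23333 × 6.7525) = 1.23333 + 0.616668 = 1.85 m along the plane.
Vertically, h_p = y_p·sinθ = 1.85 × 0.801776 = 1.48329 m.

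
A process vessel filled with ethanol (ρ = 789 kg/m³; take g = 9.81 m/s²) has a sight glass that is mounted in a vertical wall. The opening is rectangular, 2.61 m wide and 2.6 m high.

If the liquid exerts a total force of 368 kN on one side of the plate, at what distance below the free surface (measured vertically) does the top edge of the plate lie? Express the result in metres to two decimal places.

γ = ρg = 789 × 9.81 / 1000 = 7.74009 kN/m³.
A = 2.61 × 2.6 = 6.786 m².
From F = γ·h_c·A, the centroid depth is h_c = 368/(7.74009 × 6.786) = 7.00629 m.
The centroid lies 2.6/2 = 1.3 m below the top edge, so the top edge sits at h_top = 7.00629 − 1.3 = 5.70629 m below the surface.

d_top ≈ 5.71 m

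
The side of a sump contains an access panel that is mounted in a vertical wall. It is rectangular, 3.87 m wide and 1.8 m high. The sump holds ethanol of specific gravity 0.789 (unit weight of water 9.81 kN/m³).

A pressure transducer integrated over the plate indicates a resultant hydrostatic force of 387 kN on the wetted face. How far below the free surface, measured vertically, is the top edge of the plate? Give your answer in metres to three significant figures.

γ = 0.789 × 9.81 = 7.74009 kN/m³.
A = 3.87 × 1.8 = 6.966 m².
From F = γ·h_c·A, the centroid depth is h_c = 387/(7.74009 × 6.966) = 7.17764 m.
The centroid lies 1.8/2 = 0.9 m below the top edge, so the top edge sits at h_top = 7.17764 − 0.9 = 6.27764 m below the surface.

d_top ≈ 6.28 m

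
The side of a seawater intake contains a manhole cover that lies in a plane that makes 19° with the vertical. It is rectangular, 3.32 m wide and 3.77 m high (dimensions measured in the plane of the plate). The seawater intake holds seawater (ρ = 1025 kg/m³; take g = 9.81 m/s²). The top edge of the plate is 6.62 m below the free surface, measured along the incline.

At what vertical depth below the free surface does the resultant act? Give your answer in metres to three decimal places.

γ = ρg = 1025 × 9.81 / 1000 = 10.05525 kN/m³.
The plate makes 19° with the vertical, i.e. θ = 90° − 19° = 71° to the horizontal. Measuring y along the incline from the free-surface line, vertical depth h = y·sinθ with sinθ = 0.945519.
The centroid lies 3.77/2 = 1.885 m below the top edge, so y_c = 6.62 + 1.885 = 8.505 m and h_c = 8.505 × 0.945519 = 8.04164 m.
A = 3.32 × 3.77 = 12.5164 m².
Resultant F = γ·h_c·A = 10.05525 × 8.04164 × 12.5164 = 1012.08 kN.
I_c = b·h³/12 = 3.32 × 3.77³/12 = 14.8245 m⁴.
Centre of pressure: y_p = y_c + I_c/(y_c·A) = 8.505 + 14.8245/(8.505 × 12.5164) = 8.505 + 0.13926 = 8.64426 m along the plane.
Vertically, h_p = y_p·sinθ = 8.64426 × 0.945519 = 8.17331 m.

h_p = 8.173 m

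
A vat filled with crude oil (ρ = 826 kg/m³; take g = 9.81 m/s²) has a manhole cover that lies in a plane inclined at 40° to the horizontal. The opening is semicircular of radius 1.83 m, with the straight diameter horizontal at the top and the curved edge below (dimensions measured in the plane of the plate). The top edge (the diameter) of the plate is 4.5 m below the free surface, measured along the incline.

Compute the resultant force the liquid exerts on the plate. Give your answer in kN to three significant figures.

γ = ρg = 826 × 9.81 / 1000 = 8.10306 kN/m³.
Let θ = 40° be the plate's angle to the horizontal; measure y along the incline from where the plane meets the free surface. Vertical depth h = y·sinθ with sinθ = 0.642788.
The centroid of a semicircle lies 4r/(3π) = 0.776676 m from the diameter, here below the top edge, so y_c = 4.5 + 0.776676 = 5.27668 m and h_c = 5.27668 × 0.642788 = 3.39179 m.
A = πr²/2 = π × 1.83²/2 = 5.26044 m².
Resultant F = γ·h_c·A = 8.10306 × 3.39179 × 5.26044 = 144.577 kN.

F ≈ 145 kN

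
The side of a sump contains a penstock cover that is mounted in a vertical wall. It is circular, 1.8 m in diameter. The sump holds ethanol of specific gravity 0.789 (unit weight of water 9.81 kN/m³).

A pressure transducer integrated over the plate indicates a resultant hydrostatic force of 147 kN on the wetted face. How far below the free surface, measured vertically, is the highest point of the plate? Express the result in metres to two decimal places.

γ = 0.789 × 9.81 = 7.74009 kN/m³.
A = π(0.9)² = 2.54469 m².
From F = γ·h_c·A, the centroid depth is h_c = 147/(7.74009 × 2.54469) = 7.4634 m.
The centroid is at the centre, 0.9 m below the top of the plate, so the highest point sits at h_top = 7.4634 − 0.9 = 6.5634 m below the surface.

d_top ≈ 6.56 m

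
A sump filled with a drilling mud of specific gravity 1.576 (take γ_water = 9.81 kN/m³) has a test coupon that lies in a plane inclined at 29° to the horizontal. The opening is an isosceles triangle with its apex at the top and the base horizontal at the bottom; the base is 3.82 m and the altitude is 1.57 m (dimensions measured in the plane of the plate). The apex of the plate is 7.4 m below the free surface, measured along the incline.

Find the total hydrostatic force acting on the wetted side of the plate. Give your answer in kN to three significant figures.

γ = 1.576 × 9.81 = 15.46056 kN/m³.
Let θ = 29° be the plate's angle to the horizontal; measure y along the incline from where the plane meets the free surface. Vertical depth h = y·sinθ with sinθ = 0.484810.
With the apex up, the centroid sits 2h/3 = 2 × 1.57/3 = 1.04667 m below the apex, so y_c = 7.4 + 1.04667 = 8.44667 m and h_c = 8.44667 × 0.484810 = 4.09503 m.
A = ½ × 3.82 × 1.57 = 2.9987 m².
Resultant F = γ·h_c·A = 15.46056 × 4.09503 × 2.9987 = 189.852 kN.

F ≈ 190 kN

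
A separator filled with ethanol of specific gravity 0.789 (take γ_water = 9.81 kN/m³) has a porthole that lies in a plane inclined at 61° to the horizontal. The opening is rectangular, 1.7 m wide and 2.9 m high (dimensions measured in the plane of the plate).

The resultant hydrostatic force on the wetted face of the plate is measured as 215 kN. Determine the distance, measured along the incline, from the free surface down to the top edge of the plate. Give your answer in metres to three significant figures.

y_top ≈ 4.99 m

γ = 0.789 × 9.81 = 7.74009 kN/m³.
A = 1.7 × 2.9 = 4.93 m².
From F = γ·h_c·A, the centroid depth is h_c = 215/(7.74009 × 4.93) = 5.63437 m.
Let θ = 61° be the plate's angle to the horizontal; measure y along the incline from where the plane meets the free surface. Vertical depth h = y·sinθ with sinθ = 0.874620.
Along the incline, y_c = h_c/sinθ = 5.63437/0.874620 = 6.44208 m.
The centroid lies 2.9/2 = 1.45 m below the top edge, so the top edge sits at y_top = 6.44208 − 1.45 = 4.99208 m along the incline.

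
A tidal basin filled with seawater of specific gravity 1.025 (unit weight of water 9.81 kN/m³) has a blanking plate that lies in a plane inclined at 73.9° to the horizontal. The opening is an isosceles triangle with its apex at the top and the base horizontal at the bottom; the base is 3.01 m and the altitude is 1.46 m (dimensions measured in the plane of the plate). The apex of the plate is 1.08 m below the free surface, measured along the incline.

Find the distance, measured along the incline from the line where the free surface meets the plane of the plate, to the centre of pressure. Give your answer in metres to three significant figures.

γ = 1.025 × 9.81 = 10.05525 kN/m³.
Let θ = 73.9° be the plate's angle to the horizontal; measure y along the incline from where the plane meets the free surface. Vertical depth h = y·sinθ with sinθ = 0.960779.
With the apex up, the centroid sits 2h/3 = 2 × 1.46/3 = 0.973333 m below the apex, so y_c = 1.08 + 0.973333 = 2.05333 m and h_c = 2.05333 × 0.960779 = 1.9728 m.
A = ½ × 3.01 × 1.46 = 2.1973 m².
Resultant F = γ·h_c·A = 10.05525 × 1.9728 × 2.1973 = 43.5878 kN.
I_c = b·h³/36 = 3.01 × 1.46³/36 = 0.260209 m⁴.
Centre of pressure: y_p = y_c + I_c/(y_c·A) = 2.05333 + 0.260209/(2.05333 × 2.1973) = 2.05333 + 0.0576732 = 2.111 m along the plane.

y_p = 2.11 m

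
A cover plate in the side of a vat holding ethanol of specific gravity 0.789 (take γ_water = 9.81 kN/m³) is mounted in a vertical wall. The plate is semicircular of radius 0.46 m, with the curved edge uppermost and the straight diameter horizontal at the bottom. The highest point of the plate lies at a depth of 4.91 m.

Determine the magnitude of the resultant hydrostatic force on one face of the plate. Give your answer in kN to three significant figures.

F ≈ 13.3 kN

γ = 0.789 × 9.81 = 7.74009 kN/m³.
The centroid lies 4r/(3π) = 0.19523 m above the diameter, so r − 4r/(3π) = 0.46 − 0.19523 = 0.26477 m below the topmost point, so the centroid depth is h_c = 4.91 + 0.26477 = 5.17477 m.
A = πr²/2 = π × 0.46²/2 = 0.332381 m².
Resultant F = γ·h_c·A = 7.74009 × 5.17477 × 0.332381 = 13.3129 kN.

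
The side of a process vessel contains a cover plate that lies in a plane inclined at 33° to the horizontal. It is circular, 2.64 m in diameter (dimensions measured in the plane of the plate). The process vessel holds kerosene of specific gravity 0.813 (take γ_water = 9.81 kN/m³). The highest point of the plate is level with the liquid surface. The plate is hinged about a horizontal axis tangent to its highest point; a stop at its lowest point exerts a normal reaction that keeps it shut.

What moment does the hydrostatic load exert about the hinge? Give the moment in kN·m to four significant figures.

M ≈ 51.79 kN·m

γ = 0.813 × 9.81 = 7.97553 kN/m³.
Let θ = 33° be the plate's angle to the horizontal; measure y along the incline from where the plane meets the free surface. Vertical depth h = y·sinθ with sinθ = 0.544639.
The centroid is at the centre, 1.32 m below the top of the plate, so y_c = 1.32 m and h_c = 1.32 × 0.544639 = 0.718923 m.
A = π(1.32)² = 5.47391 m².
Resultant F = γ·h_c·A = 7.97553 × 0.718923 × 5.47391 = 31.3863 kN.
I_c = πr⁴/4 = π × 1.32⁴/4 = 2.38444 m⁴.
Centre of pressure: y_p = y_c + I_c/(y_c·A) = 1.32 + 2.38444/(1.32 × 5.47391) = 1.32 + 0.330001 = 1.65 m along the plane.
The resultant acts 1.32 + 0.330001 = 1.65 m (along the plate) below the hinge at the top edge, so the moment about the hinge is M = F × 1.65 = 31.3863 × 1.65 = 51.7874 kN·m.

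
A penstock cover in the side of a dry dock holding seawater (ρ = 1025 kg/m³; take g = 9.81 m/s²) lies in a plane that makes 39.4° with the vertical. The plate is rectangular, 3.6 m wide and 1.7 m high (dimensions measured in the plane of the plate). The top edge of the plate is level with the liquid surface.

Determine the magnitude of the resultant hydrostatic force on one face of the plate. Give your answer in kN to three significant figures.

γ = ρg = 1025 × 9.81 / 1000 = 10.05525 kN/m³.
The plate makes 39.4° with the vertical, i.e. θ = 90° − 39.4° = 50.6° to the horizontal. Measuring y along the incline from the free-surface line, vertical depth h = y·sinθ with sinθ = 0.772734.
The centroid lies 1.7/2 = 0.85 m below the top edge, so y_c = 0.85 m and h_c = 0.85 × 0.772734 = 0.656824 m.
A = 3.6 × 1.7 = 6.12 m².
Resultant F = γ·h_c·A = 10.05525 × 0.656824 × 6.12 = 40.4197 kN.

F ≈ 40.4 kN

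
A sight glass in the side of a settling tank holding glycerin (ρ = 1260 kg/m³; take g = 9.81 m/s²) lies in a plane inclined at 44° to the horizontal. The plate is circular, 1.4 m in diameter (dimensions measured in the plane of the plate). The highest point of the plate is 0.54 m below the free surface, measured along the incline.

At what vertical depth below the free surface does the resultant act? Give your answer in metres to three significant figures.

h_p = 0.930 m

γ = ρg = 1260 × 9.81 / 1000 = 12.3606 kN/m³.
Let θ = 44° be the plate's angle to the horizontal; measure y along the incline from where the plane meets the free surface. Vertical depth h = y·sinθ with sinθ = 0.694658.
The centroid is at the centre, 0.7 m below the top of the plate, so y_c = 0.54 + 0.7 = 1.24 m and h_c = 1.24 × 0.694658 = 0.861376 m.
A = π(0.7)² = 1.53938 m².
Resultant F = γ·h_c·A = 12.3606 × 0.861376 × 1.53938 = 16.39 kN.
I_c = πr⁴/4 = π × 0.7⁴/4 = 0.188574 m⁴.
Centre of pressure: y_p = y_c + I_c/(y_c·A) = 1.24 + 0.188574/(1.24 × 1.53938) = 1.24 + 0.0987903 = 1.33879 m along the plane.
Vertically, h_p = y_p·sinθ = 1.33879 × 0.694658 = 0.930001 m.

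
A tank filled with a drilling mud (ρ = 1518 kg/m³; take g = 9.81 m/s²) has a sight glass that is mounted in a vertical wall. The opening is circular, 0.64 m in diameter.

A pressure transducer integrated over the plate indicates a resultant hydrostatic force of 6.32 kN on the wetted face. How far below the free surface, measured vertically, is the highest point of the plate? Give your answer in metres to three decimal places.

d_top ≈ 0.999 m

γ = ρg = 1518 × 9.81 / 1000 = 14.89158 kN/m³.
A = π(0.32)² = 0.321699 m².
From F = γ·h_c·A, the centroid depth is h_c = 6.32/(14.89158 × 0.321699) = 1.31925 m.
The centroid is at the centre, 0.32 m below the top of the plate, so the highest point sits at h_top = 1.31925 − 0.32 = 0.99925 m below the surface.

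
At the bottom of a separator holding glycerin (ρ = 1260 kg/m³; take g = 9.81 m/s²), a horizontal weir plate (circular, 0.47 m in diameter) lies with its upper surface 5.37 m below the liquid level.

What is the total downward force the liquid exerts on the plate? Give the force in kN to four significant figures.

γ = ρg = 1260 × 9.81 / 1000 = 12.3606 kN/m³.
The plate is horizontal, so pressure is uniform at p = γ·h = 12.3606 × 5.37 = 66.3764 kN/m².
A = π(0.235)² = 0.173494 m².
F = p·A = 66.3764 × 0.173494 = 11.5159 kN.

F ≈ 11.52 kN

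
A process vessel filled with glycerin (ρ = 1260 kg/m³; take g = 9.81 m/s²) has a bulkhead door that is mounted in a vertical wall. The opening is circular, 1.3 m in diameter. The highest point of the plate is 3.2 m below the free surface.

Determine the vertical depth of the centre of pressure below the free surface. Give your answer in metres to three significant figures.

h_p = 3.88 m

γ = ρg = 1260 × 9.81 / 1000 = 12.3606 kN/m³.
The centroid is at the centre, 0.65 m below the top of the plate, so the centroid depth is h_c = 3.2 + 0.65 = 3.85 m.
A = π(0.65)² = 1.32732 m².
Resultant F = γ·h_c·A = 12.3606 × 3.85 × 1.32732 = 63.1649 kN.
I_c = πr⁴/4 = π × 0.65⁴/4 = 0.140198 m⁴.
Centre of pressure: y_p = y_c + I_c/(y_c·A) = 3.85 + 0.140198/(3.85 × 1.32732) = 3.85 + 0.027435 = 3.87744 m along the plane.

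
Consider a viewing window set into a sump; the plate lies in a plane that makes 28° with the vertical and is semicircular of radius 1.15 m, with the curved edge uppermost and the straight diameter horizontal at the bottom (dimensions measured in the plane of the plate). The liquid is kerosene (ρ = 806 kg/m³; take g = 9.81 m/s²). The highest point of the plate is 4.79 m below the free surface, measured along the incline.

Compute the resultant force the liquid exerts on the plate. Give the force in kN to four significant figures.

F ≈ 79.07 kN

γ = ρg = 806 × 9.81 / 1000 = 7.90686 kN/m³.
The plate makes 28° with the vertical, i.e. θ = 90° − 28° = 62° to the horizontal. Measuring y along the incline from the free-surface line, vertical depth h = y·sinθ with sinθ = 0.882948.
The centroid lies 4r/(3π) = 0.488075 m above the diameter, so r − 4r/(3π) = 1.15 − 0.488075 = 0.661925 m below the topmost point, so y_c = 4.79 + 0.661925 = 5.45193 m and h_c = 5.45193 × 0.882948 = 4.81377 m.
A = πr²/2 = π × 1.15²/2 = 2.07738 m².
Resultant F = γ·h_c·A = 7.90686 × 4.81377 × 2.07738 = 79.0688 kN.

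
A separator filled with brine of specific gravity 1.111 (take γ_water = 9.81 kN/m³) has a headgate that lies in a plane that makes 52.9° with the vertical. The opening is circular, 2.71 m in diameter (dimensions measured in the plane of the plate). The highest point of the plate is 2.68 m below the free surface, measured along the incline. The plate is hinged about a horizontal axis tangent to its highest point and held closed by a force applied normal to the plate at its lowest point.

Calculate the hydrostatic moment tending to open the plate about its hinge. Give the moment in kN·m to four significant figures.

M ≈ 224.7 kN·m

γ = 1.111 × 9.81 = 10.89891 kN/m³.
The plate makes 52.9° with the vertical, i.e. θ = 90° − 52.9° = 37.1° to the horizontal. Measuring y along the incline from the free-surface line, vertical depth h = y·sinθ with sinθ = 0.603208.
The centroid is at the centre, 1.355 m below the top of the plate, so y_c = 2.68 + 1.355 = 4.035 m and h_c = 4.035 × 0.603208 = 2.43394 m.
A = π(1.355)² = 5.76804 m².
Resultant F = γ·h_c·A = 10.89891 × 2.43394 × 5.76804 = 153.01 kN.
I_c = πr⁴/4 = π × 1.355⁴/4 = 2.64757 m⁴.
Centre of pressure: y_p = y_c + I_c/(y_c·A) = 4.035 + 2.64757/(4.035 × 5.76804) = 4.035 + 0.113756 = 4.14876 m along the plane.
The resultant acts 1.355 + 0.113756 = 1.46876 m (along the plate) below the hinge at the top edge, so the moment about the hinge is M = F × 1.46876 = 153.01 × 1.46876 = 224.735 kN·m.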